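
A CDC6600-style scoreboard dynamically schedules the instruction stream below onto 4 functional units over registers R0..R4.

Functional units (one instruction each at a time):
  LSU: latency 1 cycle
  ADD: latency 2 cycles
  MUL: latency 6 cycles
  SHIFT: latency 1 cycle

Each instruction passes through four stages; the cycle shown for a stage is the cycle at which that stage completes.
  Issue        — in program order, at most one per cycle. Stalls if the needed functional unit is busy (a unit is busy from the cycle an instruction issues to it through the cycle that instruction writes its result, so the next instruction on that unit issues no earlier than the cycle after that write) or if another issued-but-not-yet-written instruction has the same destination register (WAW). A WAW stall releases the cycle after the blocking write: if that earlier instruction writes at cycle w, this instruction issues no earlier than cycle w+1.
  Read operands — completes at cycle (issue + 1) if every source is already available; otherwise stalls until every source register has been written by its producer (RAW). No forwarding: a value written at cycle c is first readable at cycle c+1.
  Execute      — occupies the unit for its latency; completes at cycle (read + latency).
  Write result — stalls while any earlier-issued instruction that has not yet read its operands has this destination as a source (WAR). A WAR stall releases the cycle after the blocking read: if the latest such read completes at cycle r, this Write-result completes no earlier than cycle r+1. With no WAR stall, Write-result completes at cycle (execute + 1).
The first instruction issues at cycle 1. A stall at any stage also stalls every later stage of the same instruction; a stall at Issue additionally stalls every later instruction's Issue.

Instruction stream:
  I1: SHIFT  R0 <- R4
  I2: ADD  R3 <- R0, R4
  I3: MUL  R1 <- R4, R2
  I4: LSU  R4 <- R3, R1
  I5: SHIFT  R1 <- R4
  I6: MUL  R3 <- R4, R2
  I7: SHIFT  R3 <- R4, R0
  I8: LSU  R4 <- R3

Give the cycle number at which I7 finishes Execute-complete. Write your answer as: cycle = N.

cycle = 25

c1: I1 issues→SHIFT
c2: I1 reads | I2 issues→ADD
c3: I1 exec-done | I3 issues→MUL
c4: I1 writes R0 | I3 reads | I4 issues→LSU
c5: I2 reads
c7: I2 exec-done
c8: I2 writes R3
c10: I3 exec-done
c11: I3 writes R1
c12: I4 reads | I5 issues→SHIFT
c13: I4 exec-done | I6 issues→MUL
c14: I4 writes R4
c15: I5 reads | I6 reads
c16: I5 exec-done
c17: I5 writes R1
c21: I6 exec-done
c22: I6 writes R3
c23: I7 issues→SHIFT
c24: I7 reads | I8 issues→LSU
c25: I7 exec-done
c26: I7 writes R3
c27: I8 reads
c28: I8 exec-done
c29: I8 writes R4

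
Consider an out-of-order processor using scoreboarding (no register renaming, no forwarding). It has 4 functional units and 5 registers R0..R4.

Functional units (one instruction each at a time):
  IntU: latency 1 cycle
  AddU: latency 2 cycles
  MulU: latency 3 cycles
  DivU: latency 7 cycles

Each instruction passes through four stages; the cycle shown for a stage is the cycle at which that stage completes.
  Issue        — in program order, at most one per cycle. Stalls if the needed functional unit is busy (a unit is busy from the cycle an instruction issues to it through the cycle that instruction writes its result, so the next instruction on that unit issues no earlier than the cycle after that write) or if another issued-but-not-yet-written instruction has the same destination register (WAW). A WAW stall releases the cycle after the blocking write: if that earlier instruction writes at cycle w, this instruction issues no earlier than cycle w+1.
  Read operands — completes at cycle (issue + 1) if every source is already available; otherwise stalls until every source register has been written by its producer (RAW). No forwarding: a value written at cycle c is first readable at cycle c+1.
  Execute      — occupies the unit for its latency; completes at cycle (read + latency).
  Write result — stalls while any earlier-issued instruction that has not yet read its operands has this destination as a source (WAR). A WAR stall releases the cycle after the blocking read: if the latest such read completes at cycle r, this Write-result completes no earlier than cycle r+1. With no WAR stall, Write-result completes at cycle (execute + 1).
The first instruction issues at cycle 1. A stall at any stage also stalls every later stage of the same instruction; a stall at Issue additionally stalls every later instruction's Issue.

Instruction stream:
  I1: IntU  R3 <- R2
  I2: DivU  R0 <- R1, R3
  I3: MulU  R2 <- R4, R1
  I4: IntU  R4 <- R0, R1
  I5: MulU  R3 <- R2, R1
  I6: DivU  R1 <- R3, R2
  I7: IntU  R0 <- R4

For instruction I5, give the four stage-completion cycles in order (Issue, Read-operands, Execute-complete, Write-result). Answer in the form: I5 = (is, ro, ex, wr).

[I1] 1/2/3/4
[I2] 2/5/12/13  (RAW R3: wait I1 write@4)
[I3] 3/4/7/8
[I4] 5/14/15/16  (struct: IntU busy until I1 writes@4; RAW R0: wait I2 write@13)
[I5] 9/10/13/14  (struct: MulU busy until I3 writes@8)
[I6] 14/15/22/23  (struct: DivU busy until I2 writes@13)
[I7] 17/18/19/20  (struct: IntU busy until I4 writes@16)

I5 = (9, 10, 13, 14)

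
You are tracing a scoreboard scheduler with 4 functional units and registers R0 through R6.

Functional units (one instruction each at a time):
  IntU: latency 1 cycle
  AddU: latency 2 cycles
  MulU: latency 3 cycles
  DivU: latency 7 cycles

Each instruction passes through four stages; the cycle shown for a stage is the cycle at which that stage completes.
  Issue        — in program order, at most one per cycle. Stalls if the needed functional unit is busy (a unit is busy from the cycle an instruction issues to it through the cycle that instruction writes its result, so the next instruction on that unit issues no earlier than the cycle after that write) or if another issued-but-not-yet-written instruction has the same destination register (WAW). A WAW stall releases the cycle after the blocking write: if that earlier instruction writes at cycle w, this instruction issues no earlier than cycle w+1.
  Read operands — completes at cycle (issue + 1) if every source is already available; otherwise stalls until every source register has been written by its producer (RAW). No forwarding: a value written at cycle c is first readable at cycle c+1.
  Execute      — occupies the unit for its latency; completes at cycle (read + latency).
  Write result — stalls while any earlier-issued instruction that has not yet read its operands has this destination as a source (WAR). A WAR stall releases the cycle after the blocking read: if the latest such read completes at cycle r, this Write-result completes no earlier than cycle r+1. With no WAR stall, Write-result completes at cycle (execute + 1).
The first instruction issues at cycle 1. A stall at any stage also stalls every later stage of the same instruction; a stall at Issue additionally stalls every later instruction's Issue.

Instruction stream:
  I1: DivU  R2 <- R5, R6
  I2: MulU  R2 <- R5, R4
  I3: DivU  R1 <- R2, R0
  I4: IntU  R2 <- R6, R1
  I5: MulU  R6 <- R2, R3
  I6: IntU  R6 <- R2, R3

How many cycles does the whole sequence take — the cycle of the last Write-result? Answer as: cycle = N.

I1  is:1  ro:2  ex:9  wr:10
I2  is:11  ro:12  ex:15  wr:16  — WAW R2: wait I1 write@10
I3  is:12  ro:17  ex:24  wr:25  — RAW R2: wait I2 write@16
I4  is:17  ro:26  ex:27  wr:28  — WAW R2: wait I2 write@16, RAW R1: wait I3 write@25
I5  is:18  ro:29  ex:32  wr:33  — RAW R2: wait I4 write@28
I6  is:34  ro:35  ex:36  wr:37  — WAW R6: wait I5 write@33

cycle = 37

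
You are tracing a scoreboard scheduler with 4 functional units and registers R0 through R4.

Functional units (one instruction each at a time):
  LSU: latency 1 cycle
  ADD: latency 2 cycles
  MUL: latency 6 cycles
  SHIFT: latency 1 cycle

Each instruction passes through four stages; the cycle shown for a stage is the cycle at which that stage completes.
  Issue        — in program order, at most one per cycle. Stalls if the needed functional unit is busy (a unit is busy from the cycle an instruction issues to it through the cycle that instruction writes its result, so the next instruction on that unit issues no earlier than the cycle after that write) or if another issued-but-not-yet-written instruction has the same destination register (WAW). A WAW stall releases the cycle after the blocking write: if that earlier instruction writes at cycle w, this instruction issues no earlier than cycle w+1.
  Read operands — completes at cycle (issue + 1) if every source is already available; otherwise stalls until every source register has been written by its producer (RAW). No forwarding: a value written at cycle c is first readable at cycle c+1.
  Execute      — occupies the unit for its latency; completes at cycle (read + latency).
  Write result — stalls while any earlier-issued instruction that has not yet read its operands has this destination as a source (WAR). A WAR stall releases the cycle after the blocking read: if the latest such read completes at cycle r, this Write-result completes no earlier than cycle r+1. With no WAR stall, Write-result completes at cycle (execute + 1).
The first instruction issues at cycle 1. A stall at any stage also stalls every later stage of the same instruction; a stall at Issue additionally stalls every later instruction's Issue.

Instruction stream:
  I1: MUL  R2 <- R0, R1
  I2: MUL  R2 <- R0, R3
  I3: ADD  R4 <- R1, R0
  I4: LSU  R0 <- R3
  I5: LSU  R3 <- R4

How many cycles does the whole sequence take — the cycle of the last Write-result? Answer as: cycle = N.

cycle = 19

1) issue 1, read 2, done 8, write 9
2) issue 10, read 11, done 17, write 18  <struct: MUL busy until I1 writes@9>
3) issue 11, read 12, done 14, write 15
4) issue 12, read 13, done 14, write 15
5) issue 16, read 17, done 18, write 19  <struct: LSU busy until I4 writes@15>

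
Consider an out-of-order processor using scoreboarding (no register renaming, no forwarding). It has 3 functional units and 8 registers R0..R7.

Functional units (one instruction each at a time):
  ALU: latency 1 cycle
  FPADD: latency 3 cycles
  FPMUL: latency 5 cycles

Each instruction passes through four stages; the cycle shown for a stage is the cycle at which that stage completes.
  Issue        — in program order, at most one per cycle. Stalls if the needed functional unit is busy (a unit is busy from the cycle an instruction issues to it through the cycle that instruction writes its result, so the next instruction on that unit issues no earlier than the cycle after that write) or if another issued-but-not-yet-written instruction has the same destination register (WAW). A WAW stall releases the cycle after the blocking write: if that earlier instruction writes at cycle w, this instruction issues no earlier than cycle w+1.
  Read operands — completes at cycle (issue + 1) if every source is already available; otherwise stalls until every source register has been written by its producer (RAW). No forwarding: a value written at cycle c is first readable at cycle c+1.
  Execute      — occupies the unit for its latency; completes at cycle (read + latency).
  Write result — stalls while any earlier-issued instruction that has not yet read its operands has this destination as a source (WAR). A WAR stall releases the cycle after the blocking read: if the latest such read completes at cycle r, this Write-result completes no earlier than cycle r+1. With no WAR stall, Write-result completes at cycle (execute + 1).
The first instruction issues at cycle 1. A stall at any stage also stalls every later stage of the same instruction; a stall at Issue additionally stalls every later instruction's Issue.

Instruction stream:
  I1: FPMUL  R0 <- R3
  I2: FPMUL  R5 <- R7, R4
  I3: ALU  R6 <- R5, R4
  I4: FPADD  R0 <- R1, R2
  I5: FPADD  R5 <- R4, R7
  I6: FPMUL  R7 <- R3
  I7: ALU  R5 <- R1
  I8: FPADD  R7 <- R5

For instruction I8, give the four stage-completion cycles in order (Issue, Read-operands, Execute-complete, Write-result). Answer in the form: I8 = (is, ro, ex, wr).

I8 = (26, 27, 30, 31)

c1: issue I1 (FPMUL)
c2: I1 read-ops
c7: I1 finished on FPMUL
c8: I1→R0
c9: issue I2 (FPMUL)
c10: I2 read-ops; issue I3 (ALU)
c11: issue I4 (FPADD)
c12: I4 read-ops
c15: I2 finished on FPMUL; I4 finished on FPADD
c16: I2→R5; I4→R0
c17: I3 read-ops; issue I5 (FPADD)
c18: I3 finished on ALU; I5 read-ops; issue I6 (FPMUL)
c19: I3→R6; I6 read-ops
c21: I5 finished on FPADD
c22: I5→R5
c23: issue I7 (ALU)
c24: I6 finished on FPMUL; I7 read-ops
c25: I6→R7; I7 finished on ALU
c26: I7→R5; issue I8 (FPADD)
c27: I8 read-ops
c30: I8 finished on FPADD
c31: I8→R7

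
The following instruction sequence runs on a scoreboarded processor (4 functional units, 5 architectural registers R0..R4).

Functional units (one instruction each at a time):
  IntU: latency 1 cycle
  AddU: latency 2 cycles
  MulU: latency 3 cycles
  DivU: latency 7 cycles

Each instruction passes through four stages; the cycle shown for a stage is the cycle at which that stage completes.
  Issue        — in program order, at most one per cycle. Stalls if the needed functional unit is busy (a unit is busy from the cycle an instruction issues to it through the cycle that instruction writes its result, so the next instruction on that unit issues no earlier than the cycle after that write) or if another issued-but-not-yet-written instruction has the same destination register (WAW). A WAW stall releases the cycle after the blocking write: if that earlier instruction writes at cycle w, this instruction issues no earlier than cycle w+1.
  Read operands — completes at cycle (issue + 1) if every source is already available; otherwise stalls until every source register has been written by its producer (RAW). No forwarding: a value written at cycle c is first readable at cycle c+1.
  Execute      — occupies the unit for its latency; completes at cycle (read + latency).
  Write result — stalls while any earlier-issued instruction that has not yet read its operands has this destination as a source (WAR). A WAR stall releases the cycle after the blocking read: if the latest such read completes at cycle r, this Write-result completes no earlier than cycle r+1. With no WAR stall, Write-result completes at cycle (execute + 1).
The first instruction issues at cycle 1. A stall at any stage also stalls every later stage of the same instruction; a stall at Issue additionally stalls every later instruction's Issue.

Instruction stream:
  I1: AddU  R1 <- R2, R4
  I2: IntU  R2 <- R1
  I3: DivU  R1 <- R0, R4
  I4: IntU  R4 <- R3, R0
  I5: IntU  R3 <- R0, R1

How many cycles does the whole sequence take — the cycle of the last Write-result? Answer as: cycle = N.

cycle = 18

I1: IS=1 RO=2 EX=4 WR=5
I2: IS=2 RO=6 EX=7 WR=8  [RAW R1: wait I1 write@5]
I3: IS=6 RO=7 EX=14 WR=15  [WAW R1: wait I1 write@5]
I4: IS=9 RO=10 EX=11 WR=12  [struct: IntU busy until I2 writes@8]
I5: IS=13 RO=16 EX=17 WR=18  [struct: IntU busy until I4 writes@12; RAW R1: wait I3 write@15]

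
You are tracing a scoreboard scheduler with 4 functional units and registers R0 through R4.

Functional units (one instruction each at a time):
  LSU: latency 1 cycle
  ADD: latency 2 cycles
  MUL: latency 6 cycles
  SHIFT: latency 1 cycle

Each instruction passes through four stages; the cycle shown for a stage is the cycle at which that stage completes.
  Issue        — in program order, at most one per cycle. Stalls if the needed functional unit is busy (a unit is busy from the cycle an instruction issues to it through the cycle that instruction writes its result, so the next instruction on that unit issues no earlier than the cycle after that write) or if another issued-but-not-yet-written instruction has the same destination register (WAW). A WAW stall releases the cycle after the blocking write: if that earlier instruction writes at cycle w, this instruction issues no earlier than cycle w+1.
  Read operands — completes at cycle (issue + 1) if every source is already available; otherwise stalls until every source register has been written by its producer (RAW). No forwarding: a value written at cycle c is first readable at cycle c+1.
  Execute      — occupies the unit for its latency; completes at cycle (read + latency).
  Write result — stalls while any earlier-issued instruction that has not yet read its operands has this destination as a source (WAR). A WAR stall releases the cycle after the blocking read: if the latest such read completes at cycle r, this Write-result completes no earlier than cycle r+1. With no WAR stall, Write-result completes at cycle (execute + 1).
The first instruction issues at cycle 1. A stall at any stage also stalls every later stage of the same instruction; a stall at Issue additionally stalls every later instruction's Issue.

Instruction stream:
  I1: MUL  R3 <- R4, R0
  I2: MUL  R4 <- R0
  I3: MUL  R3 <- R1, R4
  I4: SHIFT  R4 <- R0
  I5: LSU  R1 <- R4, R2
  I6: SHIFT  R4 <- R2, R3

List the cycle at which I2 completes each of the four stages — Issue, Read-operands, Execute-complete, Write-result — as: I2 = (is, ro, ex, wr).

I2 = (10, 11, 17, 18)

c1: I1 dispatched to MUL
c2: I1 operands ready
c8: I1 complete
c9: R3←I1
c10: I2 dispatched to MUL
c11: I2 operands ready
c17: I2 complete
c18: R4←I2
c19: I3 dispatched to MUL
c20: I3 operands ready | I4 dispatched to SHIFT
c21: I4 operands ready | I5 dispatched to LSU
c22: I4 complete
c23: R4←I4
c24: I5 operands ready | I6 dispatched to SHIFT
c25: I5 complete
c26: I3 complete | R1←I5
c27: R3←I3
c28: I6 operands ready
c29: I6 complete
c30: R4←I6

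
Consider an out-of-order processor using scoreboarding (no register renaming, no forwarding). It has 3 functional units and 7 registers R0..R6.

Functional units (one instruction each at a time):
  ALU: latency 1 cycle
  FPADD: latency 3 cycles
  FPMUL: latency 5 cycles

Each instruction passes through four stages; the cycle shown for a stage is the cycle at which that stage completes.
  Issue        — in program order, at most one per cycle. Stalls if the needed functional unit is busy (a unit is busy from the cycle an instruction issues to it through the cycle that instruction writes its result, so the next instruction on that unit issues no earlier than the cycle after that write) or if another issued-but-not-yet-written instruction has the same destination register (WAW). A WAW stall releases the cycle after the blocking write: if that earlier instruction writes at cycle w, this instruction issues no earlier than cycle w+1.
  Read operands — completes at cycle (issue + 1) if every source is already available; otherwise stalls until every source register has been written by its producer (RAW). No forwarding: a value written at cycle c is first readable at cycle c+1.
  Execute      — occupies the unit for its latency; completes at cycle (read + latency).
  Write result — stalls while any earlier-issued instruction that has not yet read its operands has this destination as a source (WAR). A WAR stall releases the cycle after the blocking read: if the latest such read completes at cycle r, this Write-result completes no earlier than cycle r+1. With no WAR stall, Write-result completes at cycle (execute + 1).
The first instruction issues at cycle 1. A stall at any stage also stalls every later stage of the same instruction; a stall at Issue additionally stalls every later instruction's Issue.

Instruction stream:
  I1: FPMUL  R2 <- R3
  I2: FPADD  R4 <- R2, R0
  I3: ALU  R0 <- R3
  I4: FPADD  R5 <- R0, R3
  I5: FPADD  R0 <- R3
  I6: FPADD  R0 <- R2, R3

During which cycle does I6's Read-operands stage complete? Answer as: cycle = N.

cycle = 27

I1 -> (1, 2, 7, 8)
I2 -> (2, 9, 12, 13)  // RAW R2: wait I1 write@8
I3 -> (3, 4, 5, 10)  // WAR R0: wait I2 read@9
I4 -> (14, 15, 18, 19)  // struct: FPADD busy until I2 writes@13
I5 -> (20, 21, 24, 25)  // struct: FPADD busy until I4 writes@19
I6 -> (26, 27, 30, 31)  // struct: FPADD busy until I5 writes@25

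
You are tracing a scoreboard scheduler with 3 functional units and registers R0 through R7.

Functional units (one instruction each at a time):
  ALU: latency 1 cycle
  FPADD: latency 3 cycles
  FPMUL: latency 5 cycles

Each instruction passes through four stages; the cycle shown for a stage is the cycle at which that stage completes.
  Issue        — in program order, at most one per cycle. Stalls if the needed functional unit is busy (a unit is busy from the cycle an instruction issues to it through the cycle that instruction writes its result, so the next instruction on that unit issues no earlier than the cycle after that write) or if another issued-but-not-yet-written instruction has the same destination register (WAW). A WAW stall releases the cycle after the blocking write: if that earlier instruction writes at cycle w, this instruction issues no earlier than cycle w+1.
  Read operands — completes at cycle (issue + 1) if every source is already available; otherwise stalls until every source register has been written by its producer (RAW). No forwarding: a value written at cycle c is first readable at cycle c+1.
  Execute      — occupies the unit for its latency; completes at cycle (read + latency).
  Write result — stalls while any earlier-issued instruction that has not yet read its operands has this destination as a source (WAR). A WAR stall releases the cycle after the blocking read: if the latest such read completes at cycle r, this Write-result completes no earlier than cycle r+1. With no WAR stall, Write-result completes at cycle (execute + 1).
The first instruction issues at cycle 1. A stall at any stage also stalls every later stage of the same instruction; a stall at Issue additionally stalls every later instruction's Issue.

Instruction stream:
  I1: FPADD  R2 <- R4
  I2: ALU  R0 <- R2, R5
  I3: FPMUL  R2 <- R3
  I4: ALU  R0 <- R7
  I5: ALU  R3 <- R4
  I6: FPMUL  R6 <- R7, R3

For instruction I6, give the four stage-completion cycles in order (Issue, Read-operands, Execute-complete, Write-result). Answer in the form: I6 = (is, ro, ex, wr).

  I1 | 1 | 2 | 5 | 6
  I2 | 2 | 7 | 8 | 9   RAW R2: wait I1 write@6
  I3 | 7 | 8 | 13 | 14   WAW R2: wait I1 write@6
  I4 | 10 | 11 | 12 | 13   struct: ALU busy until I2 writes@9
  I5 | 14 | 15 | 16 | 17   struct: ALU busy until I4 writes@13
  I6 | 15 | 18 | 23 | 24   RAW R3: wait I5 write@17

I6 = (15, 18, 23, 24)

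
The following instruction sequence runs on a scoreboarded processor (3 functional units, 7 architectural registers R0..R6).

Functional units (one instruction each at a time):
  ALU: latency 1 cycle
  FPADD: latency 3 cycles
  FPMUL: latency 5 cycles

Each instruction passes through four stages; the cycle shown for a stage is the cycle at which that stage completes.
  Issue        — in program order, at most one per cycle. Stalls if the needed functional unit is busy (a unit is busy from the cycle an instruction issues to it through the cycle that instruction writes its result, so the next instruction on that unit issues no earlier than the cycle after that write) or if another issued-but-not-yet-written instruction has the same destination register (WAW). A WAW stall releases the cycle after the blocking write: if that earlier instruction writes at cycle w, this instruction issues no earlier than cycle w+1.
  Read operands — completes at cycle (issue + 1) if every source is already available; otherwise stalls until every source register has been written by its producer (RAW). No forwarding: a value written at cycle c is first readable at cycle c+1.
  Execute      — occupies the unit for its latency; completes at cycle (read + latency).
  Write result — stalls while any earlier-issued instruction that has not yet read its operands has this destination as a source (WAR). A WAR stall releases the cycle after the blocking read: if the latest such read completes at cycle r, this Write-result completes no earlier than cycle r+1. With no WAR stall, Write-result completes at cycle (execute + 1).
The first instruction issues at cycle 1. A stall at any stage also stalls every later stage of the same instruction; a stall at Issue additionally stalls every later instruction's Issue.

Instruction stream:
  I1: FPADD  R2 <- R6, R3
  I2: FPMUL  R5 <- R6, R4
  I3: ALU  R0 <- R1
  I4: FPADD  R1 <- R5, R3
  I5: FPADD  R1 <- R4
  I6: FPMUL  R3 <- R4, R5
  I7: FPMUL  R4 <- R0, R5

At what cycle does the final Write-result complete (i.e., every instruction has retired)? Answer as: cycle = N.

cycle = 31

cycle 1: I1 issues→FPADD
cycle 2: I1 reads | I2 issues→FPMUL
cycle 3: I2 reads | I3 issues→ALU
cycle 4: I3 reads
cycle 5: I1 exec-done | I3 exec-done
cycle 6: I1 writes R2 | I3 writes R0
cycle 7: I4 issues→FPADD
cycle 8: I2 exec-done
cycle 9: I2 writes R5
cycle 10: I4 reads
cycle 13: I4 exec-done
cycle 14: I4 writes R1
cycle 15: I5 issues→FPADD
cycle 16: I5 reads | I6 issues→FPMUL
cycle 17: I6 reads
cycle 19: I5 exec-done
cycle 20: I5 writes R1
cycle 22: I6 exec-done
cycle 23: I6 writes R3
cycle 24: I7 issues→FPMUL
cycle 25: I7 reads
cycle 30: I7 exec-done
cycle 31: I7 writes R4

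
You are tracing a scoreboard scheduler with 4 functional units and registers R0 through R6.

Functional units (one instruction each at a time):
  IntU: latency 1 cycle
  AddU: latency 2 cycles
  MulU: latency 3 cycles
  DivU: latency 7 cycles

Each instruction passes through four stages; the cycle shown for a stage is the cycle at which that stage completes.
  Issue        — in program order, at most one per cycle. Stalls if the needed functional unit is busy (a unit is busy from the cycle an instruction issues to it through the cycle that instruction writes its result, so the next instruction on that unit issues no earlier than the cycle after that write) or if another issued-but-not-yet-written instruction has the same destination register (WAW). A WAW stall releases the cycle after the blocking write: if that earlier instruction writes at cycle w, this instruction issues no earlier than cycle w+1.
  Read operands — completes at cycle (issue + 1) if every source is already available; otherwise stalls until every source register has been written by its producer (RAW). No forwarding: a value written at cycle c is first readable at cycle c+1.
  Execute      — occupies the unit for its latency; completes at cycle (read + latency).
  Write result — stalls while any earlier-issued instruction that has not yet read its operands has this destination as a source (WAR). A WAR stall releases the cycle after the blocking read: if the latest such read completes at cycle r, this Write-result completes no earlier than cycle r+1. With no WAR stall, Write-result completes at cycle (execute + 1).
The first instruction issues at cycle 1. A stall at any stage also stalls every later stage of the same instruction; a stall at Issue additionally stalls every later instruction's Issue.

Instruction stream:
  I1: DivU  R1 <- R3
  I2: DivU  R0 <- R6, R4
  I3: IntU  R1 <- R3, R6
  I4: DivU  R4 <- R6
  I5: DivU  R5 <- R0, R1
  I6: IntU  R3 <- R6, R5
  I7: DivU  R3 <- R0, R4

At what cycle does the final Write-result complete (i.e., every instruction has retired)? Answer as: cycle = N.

cycle = 53

  I1 | 1 | 2 | 9 | 10
  I2 | 11 | 12 | 19 | 20   struct: DivU busy until I1 writes@10
  I3 | 12 | 13 | 14 | 15
  I4 | 21 | 22 | 29 | 30   struct: DivU busy until I2 writes@20
  I5 | 31 | 32 | 39 | 40   struct: DivU busy until I4 writes@30
  I6 | 32 | 41 | 42 | 43   RAW R5: wait I5 write@40
  I7 | 44 | 45 | 52 | 53   WAW R3: wait I6 write@43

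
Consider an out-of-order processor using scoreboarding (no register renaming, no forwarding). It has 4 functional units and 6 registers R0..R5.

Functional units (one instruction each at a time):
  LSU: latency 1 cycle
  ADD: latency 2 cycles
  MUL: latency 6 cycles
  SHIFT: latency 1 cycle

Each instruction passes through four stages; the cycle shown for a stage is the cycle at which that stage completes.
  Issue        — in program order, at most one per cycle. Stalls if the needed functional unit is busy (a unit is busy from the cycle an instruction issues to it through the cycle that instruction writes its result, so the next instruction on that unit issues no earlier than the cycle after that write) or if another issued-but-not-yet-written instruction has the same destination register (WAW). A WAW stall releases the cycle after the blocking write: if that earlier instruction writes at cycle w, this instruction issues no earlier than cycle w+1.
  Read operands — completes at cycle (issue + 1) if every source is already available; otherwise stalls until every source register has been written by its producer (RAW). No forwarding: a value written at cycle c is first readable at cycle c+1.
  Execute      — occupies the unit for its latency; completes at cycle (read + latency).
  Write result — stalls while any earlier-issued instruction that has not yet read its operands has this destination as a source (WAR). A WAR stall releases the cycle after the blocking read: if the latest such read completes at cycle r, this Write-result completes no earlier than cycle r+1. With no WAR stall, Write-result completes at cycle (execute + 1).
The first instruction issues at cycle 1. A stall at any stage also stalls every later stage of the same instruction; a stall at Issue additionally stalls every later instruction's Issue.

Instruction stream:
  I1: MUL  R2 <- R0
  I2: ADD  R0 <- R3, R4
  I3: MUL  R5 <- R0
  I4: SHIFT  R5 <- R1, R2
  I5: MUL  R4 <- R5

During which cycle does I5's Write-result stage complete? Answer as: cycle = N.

cycle 1: I1→MUL
cycle 2: I1 RO | I2→ADD
cycle 3: I2 RO
cycle 5: I2 EX
cycle 6: I2 WR R0
cycle 8: I1 EX
cycle 9: I1 WR R2
cycle 10: I3→MUL
cycle 11: I3 RO
cycle 17: I3 EX
cycle 18: I3 WR R5
cycle 19: I4→SHIFT
cycle 20: I4 RO | I5→MUL
cycle 21: I4 EX
cycle 22: I4 WR R5
cycle 23: I5 RO
cycle 29: I5 EX
cycle 30: I5 WR R4

cycle = 30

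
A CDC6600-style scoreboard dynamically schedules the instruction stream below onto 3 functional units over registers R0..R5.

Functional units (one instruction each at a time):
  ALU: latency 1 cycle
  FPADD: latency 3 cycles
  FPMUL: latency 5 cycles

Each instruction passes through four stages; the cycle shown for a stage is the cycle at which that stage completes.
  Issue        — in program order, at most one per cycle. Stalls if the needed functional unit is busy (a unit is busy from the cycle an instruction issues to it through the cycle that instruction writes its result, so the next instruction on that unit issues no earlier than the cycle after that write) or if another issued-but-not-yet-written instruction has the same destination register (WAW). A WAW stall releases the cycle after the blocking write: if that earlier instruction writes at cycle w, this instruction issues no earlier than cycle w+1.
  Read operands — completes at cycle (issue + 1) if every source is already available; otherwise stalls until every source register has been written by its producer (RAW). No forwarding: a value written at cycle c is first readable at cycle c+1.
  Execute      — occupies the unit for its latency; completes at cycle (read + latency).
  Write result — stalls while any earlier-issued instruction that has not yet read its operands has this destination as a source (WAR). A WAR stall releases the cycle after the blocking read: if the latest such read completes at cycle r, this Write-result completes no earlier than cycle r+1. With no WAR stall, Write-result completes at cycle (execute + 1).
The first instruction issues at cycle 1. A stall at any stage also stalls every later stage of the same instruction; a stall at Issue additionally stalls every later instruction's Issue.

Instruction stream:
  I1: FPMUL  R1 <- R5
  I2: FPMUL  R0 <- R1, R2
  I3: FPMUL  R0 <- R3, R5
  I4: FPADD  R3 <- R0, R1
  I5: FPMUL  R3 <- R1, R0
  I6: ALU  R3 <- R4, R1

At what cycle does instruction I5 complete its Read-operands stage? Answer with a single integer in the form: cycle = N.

cycle = 31

1) issue 1, read 2, done 7, write 8
2) issue 9, read 10, done 15, write 16  <struct: FPMUL busy until I1 writes@8>
3) issue 17, read 18, done 23, write 24  <struct: FPMUL busy until I2 writes@16>
4) issue 18, read 25, done 28, write 29  <RAW R0: wait I3 write@24>
5) issue 30, read 31, done 36, write 37  <WAW R3: wait I4 write@29>
6) issue 38, read 39, done 40, write 41  <WAW R3: wait I5 write@37>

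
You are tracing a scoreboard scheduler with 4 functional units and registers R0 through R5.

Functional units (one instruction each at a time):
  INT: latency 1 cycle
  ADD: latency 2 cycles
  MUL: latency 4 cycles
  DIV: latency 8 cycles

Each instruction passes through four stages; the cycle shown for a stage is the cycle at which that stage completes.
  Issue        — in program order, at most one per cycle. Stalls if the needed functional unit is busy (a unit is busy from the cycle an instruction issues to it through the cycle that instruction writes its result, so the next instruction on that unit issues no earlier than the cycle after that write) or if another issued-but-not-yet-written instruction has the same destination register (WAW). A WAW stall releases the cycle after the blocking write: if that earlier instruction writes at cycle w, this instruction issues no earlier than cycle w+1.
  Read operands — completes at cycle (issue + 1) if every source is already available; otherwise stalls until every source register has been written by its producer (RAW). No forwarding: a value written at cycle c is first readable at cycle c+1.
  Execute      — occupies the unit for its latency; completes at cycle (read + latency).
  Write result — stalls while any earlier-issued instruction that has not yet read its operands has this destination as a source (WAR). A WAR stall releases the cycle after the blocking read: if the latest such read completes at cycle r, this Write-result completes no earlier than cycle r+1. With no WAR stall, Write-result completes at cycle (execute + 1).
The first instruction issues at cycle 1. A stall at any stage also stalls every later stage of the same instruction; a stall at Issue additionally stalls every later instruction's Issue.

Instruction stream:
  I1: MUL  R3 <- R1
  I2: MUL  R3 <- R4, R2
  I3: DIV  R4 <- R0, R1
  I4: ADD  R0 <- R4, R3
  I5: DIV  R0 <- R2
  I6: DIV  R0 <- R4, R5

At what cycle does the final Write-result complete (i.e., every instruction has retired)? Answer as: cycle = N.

t=1  issue I1 (MUL)
t=2  I1 read-ops
t=6  I1 finished on MUL
t=7  I1→R3
t=8  issue I2 (MUL)
t=9  I2 read-ops · issue I3 (DIV)
t=10  I3 read-ops · issue I4 (ADD)
t=13  I2 finished on MUL
t=14  I2→R3
t=18  I3 finished on DIV
t=19  I3→R4
t=20  I4 read-ops
t=22  I4 finished on ADD
t=23  I4→R0
t=24  issue I5 (DIV)
t=25  I5 read-ops
t=33  I5 finished on DIV
t=34  I5→R0
t=35  issue I6 (DIV)
t=36  I6 read-ops
t=44  I6 finished on DIV
t=45  I6→R0

cycle = 45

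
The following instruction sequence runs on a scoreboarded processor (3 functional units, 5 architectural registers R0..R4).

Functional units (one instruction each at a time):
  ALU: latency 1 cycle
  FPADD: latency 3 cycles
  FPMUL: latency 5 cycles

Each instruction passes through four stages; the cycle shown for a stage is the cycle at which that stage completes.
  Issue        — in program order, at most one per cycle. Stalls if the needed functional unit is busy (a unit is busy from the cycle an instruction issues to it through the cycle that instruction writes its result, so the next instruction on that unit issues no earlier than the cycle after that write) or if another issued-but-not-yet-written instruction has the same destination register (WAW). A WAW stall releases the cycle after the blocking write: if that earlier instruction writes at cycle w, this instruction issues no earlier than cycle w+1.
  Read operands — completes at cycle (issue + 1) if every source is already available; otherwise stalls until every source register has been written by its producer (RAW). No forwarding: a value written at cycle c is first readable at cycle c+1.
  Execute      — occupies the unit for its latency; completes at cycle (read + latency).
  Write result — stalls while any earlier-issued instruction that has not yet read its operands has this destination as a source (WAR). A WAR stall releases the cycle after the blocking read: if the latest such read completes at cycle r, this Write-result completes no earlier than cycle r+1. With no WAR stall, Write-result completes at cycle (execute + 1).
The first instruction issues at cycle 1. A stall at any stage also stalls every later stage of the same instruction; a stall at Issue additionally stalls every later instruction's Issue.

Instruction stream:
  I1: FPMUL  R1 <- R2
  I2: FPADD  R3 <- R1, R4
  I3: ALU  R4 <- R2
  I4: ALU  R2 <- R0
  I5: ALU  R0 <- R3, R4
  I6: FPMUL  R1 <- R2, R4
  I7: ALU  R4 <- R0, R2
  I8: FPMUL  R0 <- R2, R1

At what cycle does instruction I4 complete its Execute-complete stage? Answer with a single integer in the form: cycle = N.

[1] I1 issues→FPMUL
[2] I1 reads | I2 issues→FPADD
[3] I3 issues→ALU
[4] I3 reads
[5] I3 exec-done
[7] I1 exec-done
[8] I1 writes R1
[9] I2 reads
[10] I3 writes R4
[11] I4 issues→ALU
[12] I2 exec-done | I4 reads
[13] I2 writes R3 | I4 exec-done
[14] I4 writes R2
[15] I5 issues→ALU
[16] I5 reads | I6 issues→FPMUL
[17] I5 exec-done | I6 reads
[18] I5 writes R0
[19] I7 issues→ALU
[20] I7 reads
[21] I7 exec-done
[22] I6 exec-done | I7 writes R4
[23] I6 writes R1
[24] I8 issues→FPMUL
[25] I8 reads
[30] I8 exec-done
[31] I8 writes R0

cycle = 13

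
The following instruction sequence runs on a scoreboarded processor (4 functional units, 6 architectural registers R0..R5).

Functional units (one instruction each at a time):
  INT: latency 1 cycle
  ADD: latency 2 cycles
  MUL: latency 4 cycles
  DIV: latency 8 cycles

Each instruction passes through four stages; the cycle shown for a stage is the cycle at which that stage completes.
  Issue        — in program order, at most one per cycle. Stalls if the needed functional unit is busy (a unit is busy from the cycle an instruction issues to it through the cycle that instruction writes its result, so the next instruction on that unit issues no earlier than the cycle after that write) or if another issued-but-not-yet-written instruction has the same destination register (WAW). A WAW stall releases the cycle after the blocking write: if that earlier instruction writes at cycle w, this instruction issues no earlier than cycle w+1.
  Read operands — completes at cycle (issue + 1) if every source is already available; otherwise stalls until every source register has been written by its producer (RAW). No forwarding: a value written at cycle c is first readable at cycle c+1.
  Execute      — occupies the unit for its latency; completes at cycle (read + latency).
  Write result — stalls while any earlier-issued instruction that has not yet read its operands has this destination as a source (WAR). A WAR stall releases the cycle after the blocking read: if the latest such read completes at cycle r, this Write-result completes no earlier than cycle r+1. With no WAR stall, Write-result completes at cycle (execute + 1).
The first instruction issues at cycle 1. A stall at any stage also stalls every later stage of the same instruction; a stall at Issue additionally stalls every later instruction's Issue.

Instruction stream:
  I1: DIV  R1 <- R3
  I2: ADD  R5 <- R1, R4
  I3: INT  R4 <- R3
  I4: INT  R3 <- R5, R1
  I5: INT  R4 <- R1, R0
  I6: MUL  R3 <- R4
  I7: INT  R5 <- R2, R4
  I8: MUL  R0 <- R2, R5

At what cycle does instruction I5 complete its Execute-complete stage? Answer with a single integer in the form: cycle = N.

cycle = 21

I1  is:1  ro:2  ex:10  wr:11
I2  is:2  ro:12  ex:14  wr:15  — RAW R1: wait I1 write@11
I3  is:3  ro:4  ex:5  wr:13  — WAR R4: wait I2 read@12
I4  is:14  ro:16  ex:17  wr:18  — struct: INT busy until I3 writes@13, RAW R5: wait I2 write@15
I5  is:19  ro:20  ex:21  wr:22  — struct: INT busy until I4 writes@18
I6  is:20  ro:23  ex:27  wr:28  — RAW R4: wait I5 write@22
I7  is:23  ro:24  ex:25  wr:26  — struct: INT busy until I5 writes@22
I8  is:29  ro:30  ex:34  wr:35  — struct: MUL busy until I6 writes@28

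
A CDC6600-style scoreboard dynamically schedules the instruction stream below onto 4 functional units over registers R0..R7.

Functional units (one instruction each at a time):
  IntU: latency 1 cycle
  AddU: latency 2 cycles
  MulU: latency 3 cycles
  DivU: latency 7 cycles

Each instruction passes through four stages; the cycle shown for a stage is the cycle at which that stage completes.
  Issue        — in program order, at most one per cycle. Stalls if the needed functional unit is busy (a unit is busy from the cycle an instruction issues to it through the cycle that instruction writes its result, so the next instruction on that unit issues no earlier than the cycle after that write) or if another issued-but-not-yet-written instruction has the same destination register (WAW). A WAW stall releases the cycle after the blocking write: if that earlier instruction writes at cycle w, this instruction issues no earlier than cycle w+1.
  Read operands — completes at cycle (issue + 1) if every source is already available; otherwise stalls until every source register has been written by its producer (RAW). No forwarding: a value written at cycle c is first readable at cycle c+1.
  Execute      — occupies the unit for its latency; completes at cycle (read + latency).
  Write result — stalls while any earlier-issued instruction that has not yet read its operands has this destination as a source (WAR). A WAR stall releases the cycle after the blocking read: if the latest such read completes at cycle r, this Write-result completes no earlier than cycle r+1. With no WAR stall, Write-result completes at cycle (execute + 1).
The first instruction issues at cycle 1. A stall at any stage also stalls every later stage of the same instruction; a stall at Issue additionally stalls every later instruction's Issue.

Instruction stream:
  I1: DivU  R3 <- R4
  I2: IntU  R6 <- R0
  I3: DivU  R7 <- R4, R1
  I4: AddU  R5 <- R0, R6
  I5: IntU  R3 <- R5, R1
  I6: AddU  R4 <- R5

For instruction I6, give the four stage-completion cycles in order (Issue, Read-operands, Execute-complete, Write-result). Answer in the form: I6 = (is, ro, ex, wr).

1) issue 1, read 2, done 9, write 10
2) issue 2, read 3, done 4, write 5
3) issue 11, read 12, done 19, write 20  <struct: DivU busy until I1 writes@10>
4) issue 12, read 13, done 15, write 16
5) issue 13, read 17, done 18, write 19  <RAW R5: wait I4 write@16>
6) issue 17, read 18, done 20, write 21  <struct: AddU busy until I4 writes@16>

I6 = (17, 18, 20, 21)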